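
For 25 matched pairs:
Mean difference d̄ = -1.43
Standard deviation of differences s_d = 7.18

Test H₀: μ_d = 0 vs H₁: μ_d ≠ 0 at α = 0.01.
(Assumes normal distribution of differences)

df = n - 1 = 24
SE = s_d/√n = 7.18/√25 = 1.4360
t = d̄/SE = -1.43/1.4360 = -0.9958
Critical value: t_{0.005,24} = ±2.797
p-value ≈ 0.3293
Decision: fail to reject H₀

Answer: t = -0.9958, fail to reject H₀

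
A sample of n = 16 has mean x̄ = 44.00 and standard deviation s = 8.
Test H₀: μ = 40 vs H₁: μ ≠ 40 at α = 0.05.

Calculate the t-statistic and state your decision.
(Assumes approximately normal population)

df = n - 1 = 15
SE = s/√n = 8/√16 = 2.0000
t = (x̄ - μ₀)/SE = (44.00 - 40)/2.0000 = 2.0000
Critical value: t_{0.025,15} = ±2.131
p-value ≈ 0.0639
Decision: fail to reject H₀

Answer: t = 2.0000, fail to reject H₀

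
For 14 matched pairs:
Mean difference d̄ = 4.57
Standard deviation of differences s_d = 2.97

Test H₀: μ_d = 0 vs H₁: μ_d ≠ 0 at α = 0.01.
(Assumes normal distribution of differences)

df = n - 1 = 13
SE = s_d/√n = 2.97/√14 = 0.7938
t = d̄/SE = 4.57/0.7938 = 5.7571
Critical value: t_{0.005,13} = ±3.012
p-value ≈ 0.0001
Decision: reject H₀

Answer: t = 5.7571, reject H₀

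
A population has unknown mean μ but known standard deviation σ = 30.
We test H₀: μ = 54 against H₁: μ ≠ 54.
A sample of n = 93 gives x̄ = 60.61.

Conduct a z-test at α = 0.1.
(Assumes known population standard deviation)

Answer: z = 2.1248, reject H₀

Derivation:
Standard error: SE = σ/√n = 30/√93 = 3.1109
z-statistic: z = (x̄ - μ₀)/SE = (60.61 - 54)/3.1109 = 2.1248
Critical value: ±1.645
p-value = 0.0336
Decision: reject H₀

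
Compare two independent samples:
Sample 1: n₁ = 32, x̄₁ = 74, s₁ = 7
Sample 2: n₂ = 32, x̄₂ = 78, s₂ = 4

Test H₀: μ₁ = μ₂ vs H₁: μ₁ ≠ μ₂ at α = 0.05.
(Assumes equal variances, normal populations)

Answer: t = -2.8066, reject H₀

Derivation:
Pooled variance: s²_p = [31×7² + 31×4²]/(62) = 32.5000
s_p = 5.7009
SE = s_p×√(1/n₁ + 1/n₂) = 5.7009×√(1/32 + 1/32) = 1.4252
t = (x̄₁ - x̄₂)/SE = (74 - 78)/1.4252 = -2.8066
df = 62, t-critical = ±1.999
Decision: reject H₀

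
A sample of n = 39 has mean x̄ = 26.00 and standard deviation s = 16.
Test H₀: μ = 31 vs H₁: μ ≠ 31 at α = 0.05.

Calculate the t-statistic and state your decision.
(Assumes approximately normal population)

df = n - 1 = 38
SE = s/√n = 16/√39 = 2.5621
t = (x̄ - μ₀)/SE = (26.00 - 31)/2.5621 = -1.9515
Critical value: t_{0.025,38} = ±2.024
p-value ≈ 0.0584
Decision: fail to reject H₀

Answer: t = -1.9515, fail to reject H₀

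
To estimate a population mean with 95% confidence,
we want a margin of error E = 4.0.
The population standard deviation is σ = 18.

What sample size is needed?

Answer: n = 78

Derivation:
z_0.025 = 1.960
n = (z×σ/E)² = (1.960×18/4.0)²
n = 77.7924
Round up: n = 78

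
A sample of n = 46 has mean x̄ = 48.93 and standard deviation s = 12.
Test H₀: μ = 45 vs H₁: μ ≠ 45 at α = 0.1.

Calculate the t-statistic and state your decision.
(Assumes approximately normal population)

df = n - 1 = 45
SE = s/√n = 12/√46 = 1.7693
t = (x̄ - μ₀)/SE = (48.93 - 45)/1.7693 = 2.2212
Critical value: t_{0.05,45} = ±1.679
p-value ≈ 0.0314
Decision: reject H₀

Answer: t = 2.2212, reject H₀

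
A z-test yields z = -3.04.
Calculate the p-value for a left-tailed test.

Answer: p-value ≈ 0.0012

Derivation:
For z = -3.04:
p = P(Z < -3.04) = Φ(-3.04) = 0.0012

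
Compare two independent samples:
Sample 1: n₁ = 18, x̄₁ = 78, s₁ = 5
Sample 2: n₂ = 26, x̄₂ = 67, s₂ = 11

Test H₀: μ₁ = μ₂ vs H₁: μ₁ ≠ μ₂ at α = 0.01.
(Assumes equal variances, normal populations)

Answer: t = 3.9583, reject H₀

Derivation:
Pooled variance: s²_p = [17×5² + 25×11²]/(42) = 82.1429
s_p = 9.0633
SE = s_p×√(1/n₁ + 1/n₂) = 9.0633×√(1/18 + 1/26) = 2.7790
t = (x̄₁ - x̄₂)/SE = (78 - 67)/2.7790 = 3.9583
df = 42, t-critical = ±2.698
Decision: reject H₀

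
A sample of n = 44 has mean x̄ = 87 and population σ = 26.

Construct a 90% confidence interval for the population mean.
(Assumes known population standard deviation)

Answer: (80.5523, 93.4477)

Derivation:
Confidence level: 90%, α = 0.1
z_0.05 = 1.645
SE = σ/√n = 26/√44 = 3.9196
Margin of error = 1.645 × 3.9196 = 6.4477
CI: x̄ ± margin = 87 ± 6.4477
CI: (80.5523, 93.4477)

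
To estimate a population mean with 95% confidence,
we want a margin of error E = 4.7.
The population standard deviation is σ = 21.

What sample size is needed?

Answer: n = 77

Derivation:
z_0.025 = 1.960
n = (z×σ/E)² = (1.960×21/4.7)²
n = 76.6929
Round up: n = 77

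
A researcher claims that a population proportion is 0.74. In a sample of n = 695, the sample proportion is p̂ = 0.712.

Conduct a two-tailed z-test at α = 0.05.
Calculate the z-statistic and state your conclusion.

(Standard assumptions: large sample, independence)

Answer: z = -1.6829, fail to reject H₀

Derivation:
H₀: p = 0.74, H₁: p ≠ 0.74
Standard error: SE = √(p₀(1-p₀)/n) = √(0.74×0.26/695) = 0.016638
z-statistic: z = (p̂ - p₀)/SE = (0.712 - 0.74)/0.016638 = -1.6829
Critical value: z_0.025 = ±1.960
p-value = 0.0924
Decision: fail to reject H₀ at α = 0.05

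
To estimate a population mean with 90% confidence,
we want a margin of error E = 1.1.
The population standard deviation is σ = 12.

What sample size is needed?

Answer: n = 323

Derivation:
z_0.05 = 1.645
n = (z×σ/E)² = (1.645×12/1.1)²
n = 322.0393
Round up: n = 323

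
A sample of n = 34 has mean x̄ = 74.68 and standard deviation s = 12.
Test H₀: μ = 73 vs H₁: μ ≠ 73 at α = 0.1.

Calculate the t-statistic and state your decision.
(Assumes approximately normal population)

df = n - 1 = 33
SE = s/√n = 12/√34 = 2.0580
t = (x̄ - μ₀)/SE = (74.68 - 73)/2.0580 = 0.8163
Critical value: t_{0.05,33} = ±1.692
p-value ≈ 0.4202
Decision: fail to reject H₀

Answer: t = 0.8163, fail to reject H₀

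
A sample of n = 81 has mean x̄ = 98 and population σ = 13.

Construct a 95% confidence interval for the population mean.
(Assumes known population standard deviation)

Answer: (95.1690, 100.8310)

Derivation:
Confidence level: 95%, α = 0.05
z_0.025 = 1.960
SE = σ/√n = 13/√81 = 1.4444
Margin of error = 1.960 × 1.4444 = 2.8310
CI: x̄ ± margin = 98 ± 2.8310
CI: (95.1690, 100.8310)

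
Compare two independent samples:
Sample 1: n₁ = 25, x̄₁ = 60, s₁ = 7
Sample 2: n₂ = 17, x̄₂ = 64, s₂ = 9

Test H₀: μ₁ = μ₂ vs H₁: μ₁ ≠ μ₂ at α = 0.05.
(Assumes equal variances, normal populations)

Answer: t = -1.6186, fail to reject H₀

Derivation:
Pooled variance: s²_p = [24×7² + 16×9²]/(40) = 61.8000
s_p = 7.8613
SE = s_p×√(1/n₁ + 1/n₂) = 7.8613×√(1/25 + 1/17) = 2.4713
t = (x̄₁ - x̄₂)/SE = (60 - 64)/2.4713 = -1.6186
df = 40, t-critical = ±2.021
Decision: fail to reject H₀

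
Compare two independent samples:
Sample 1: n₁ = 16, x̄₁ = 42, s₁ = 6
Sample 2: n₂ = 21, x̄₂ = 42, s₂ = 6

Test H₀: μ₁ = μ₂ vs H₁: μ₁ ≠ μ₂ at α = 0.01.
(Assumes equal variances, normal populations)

Pooled variance: s²_p = [15×6² + 20×6²]/(35) = 36.0000
s_p = 6.0000
SE = s_p×√(1/n₁ + 1/n₂) = 6.0000×√(1/16 + 1/21) = 1.9911
t = (x̄₁ - x̄₂)/SE = (42 - 42)/1.9911 = 0.0000
df = 35, t-critical = ±2.724
Decision: fail to reject H₀

Answer: t = 0.0000, fail to reject H₀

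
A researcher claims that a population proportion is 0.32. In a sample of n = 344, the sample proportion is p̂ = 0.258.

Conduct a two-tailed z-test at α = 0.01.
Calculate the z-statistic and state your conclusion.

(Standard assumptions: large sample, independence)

Answer: z = -2.4651, fail to reject H₀

Derivation:
H₀: p = 0.32, H₁: p ≠ 0.32
Standard error: SE = √(p₀(1-p₀)/n) = √(0.32×0.68/344) = 0.025151
z-statistic: z = (p̂ - p₀)/SE = (0.258 - 0.32)/0.025151 = -2.4651
Critical value: z_0.005 = ±2.576
p-value = 0.0137
Decision: fail to reject H₀ at α = 0.01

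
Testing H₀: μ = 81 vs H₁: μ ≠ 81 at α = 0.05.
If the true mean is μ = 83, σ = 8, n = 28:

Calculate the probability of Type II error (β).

SE = σ/√n = 8/√28 = 1.5119
Critical values: μ₀ ± z_0.025×SE = 81 ± 1.960×1.5119
Acceptance region: (78.0367, 83.9633)
Under H₁ (μ = 83): z_high = (83.9633 - 83)/1.5119 = 0.6371, z_low = (78.0367 - 83)/1.5119 = -3.2828
β = P(not reject | H₁) = Φ(0.6371) - Φ(-3.2828) ≈ 0.7375

Answer: β ≈ 0.7375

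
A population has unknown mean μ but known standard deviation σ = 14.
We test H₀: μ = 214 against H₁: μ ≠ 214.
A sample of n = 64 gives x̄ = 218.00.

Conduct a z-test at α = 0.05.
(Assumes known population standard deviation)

Answer: z = 2.2857, reject H₀

Derivation:
Standard error: SE = σ/√n = 14/√64 = 1.7500
z-statistic: z = (x̄ - μ₀)/SE = (218.00 - 214)/1.7500 = 2.2857
Critical value: ±1.960
p-value = 0.0223
Decision: reject H₀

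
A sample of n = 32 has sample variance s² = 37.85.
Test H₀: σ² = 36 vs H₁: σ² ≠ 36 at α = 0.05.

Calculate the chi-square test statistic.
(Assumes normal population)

Answer: χ² = 32.5931, fail to reject H₀

Derivation:
df = n - 1 = 31
χ² = (n-1)s²/σ₀² = 31×37.85/36 = 32.5931
Critical values: χ²_{0.975,31} = 17.539, χ²_{0.025,31} = 48.232
Rejection region: χ² < 17.539 or χ² > 48.232
Decision: fail to reject H₀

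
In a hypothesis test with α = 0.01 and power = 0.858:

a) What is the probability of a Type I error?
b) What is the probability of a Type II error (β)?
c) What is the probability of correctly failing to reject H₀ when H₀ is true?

Answer: a) 0.01, b) 0.142, c) 0.99

Derivation:
a) Type I error probability = α = 0.01
b) Power = P(reject H₀ | H₁ true) = 1 - β = 0.858, so Type II error probability = β = 1 - Power = 0.142
c) P(fail to reject H₀ | H₀ true) = 1 - α = 0.99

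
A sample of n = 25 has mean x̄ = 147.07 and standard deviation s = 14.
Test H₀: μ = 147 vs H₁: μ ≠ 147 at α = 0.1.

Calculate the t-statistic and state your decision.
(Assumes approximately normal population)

Answer: t = 0.0250, fail to reject H₀

Derivation:
df = n - 1 = 24
SE = s/√n = 14/√25 = 2.8000
t = (x̄ - μ₀)/SE = (147.07 - 147)/2.8000 = 0.0250
Critical value: t_{0.05,24} = ±1.711
p-value ≈ 0.9803
Decision: fail to reject H₀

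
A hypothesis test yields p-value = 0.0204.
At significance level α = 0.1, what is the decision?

Answer: reject H₀

Derivation:
Compare p-value to α:
0.0204 < 0.1
Decision: reject H₀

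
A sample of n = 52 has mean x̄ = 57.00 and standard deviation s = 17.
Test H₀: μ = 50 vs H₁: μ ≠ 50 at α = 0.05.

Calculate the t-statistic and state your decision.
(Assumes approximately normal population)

df = n - 1 = 51
SE = s/√n = 17/√52 = 2.3575
t = (x̄ - μ₀)/SE = (57.00 - 50)/2.3575 = 2.9692
Critical value: t_{0.025,51} = ±2.008
p-value ≈ 0.0045
Decision: reject H₀

Answer: t = 2.9692, reject H₀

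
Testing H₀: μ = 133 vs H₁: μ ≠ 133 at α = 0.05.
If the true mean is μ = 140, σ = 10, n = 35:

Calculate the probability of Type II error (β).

Answer: β ≈ 0.0146

Derivation:
SE = σ/√n = 10/√35 = 1.6903
Critical values: μ₀ ± z_0.025×SE = 133 ± 1.960×1.6903
Acceptance region: (129.6870, 136.3130)
Under H₁ (μ = 140): z_high = (136.3130 - 140)/1.6903 = -2.1813, z_low = (129.6870 - 140)/1.6903 = -6.1013
β = P(not reject | H₁) = Φ(-2.1813) - Φ(-6.1013) ≈ 0.0146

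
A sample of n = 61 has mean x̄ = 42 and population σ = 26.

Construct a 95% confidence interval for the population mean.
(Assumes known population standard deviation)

Answer: (35.4752, 48.5248)

Derivation:
Confidence level: 95%, α = 0.05
z_0.025 = 1.960
SE = σ/√n = 26/√61 = 3.3290
Margin of error = 1.960 × 3.3290 = 6.5248
CI: x̄ ± margin = 42 ± 6.5248
CI: (35.4752, 48.5248)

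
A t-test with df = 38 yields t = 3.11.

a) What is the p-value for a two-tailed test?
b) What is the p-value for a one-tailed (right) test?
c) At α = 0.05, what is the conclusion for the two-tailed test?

Answer: a) 0.0035, b) 0.0018, c) reject H₀

Derivation:
Using t-distribution with df = 38:
a) Two-tailed: p = 2×P(T > 3.11) = 0.0035
b) One-tailed: p = P(T > 3.11) = 0.0018
c) 0.0035 < 0.05, reject H₀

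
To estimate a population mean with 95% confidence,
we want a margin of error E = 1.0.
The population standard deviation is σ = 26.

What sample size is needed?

Answer: n = 2597

Derivation:
z_0.025 = 1.960
n = (z×σ/E)² = (1.960×26/1.0)²
n = 2596.9216
Round up: n = 2597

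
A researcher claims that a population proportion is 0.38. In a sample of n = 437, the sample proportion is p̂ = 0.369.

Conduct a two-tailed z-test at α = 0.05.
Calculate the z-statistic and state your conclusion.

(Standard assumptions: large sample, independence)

Answer: z = -0.4737, fail to reject H₀

Derivation:
H₀: p = 0.38, H₁: p ≠ 0.38
Standard error: SE = √(p₀(1-p₀)/n) = √(0.38×0.62/437) = 0.023219
z-statistic: z = (p̂ - p₀)/SE = (0.369 - 0.38)/0.023219 = -0.4737
Critical value: z_0.025 = ±1.960
p-value = 0.6357
Decision: fail to reject H₀ at α = 0.05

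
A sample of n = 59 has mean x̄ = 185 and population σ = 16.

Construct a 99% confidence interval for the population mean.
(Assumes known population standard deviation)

Answer: (179.6342, 190.3658)

Derivation:
Confidence level: 99%, α = 0.01
z_0.005 = 2.576
SE = σ/√n = 16/√59 = 2.0830
Margin of error = 2.576 × 2.0830 = 5.3658
CI: x̄ ± margin = 185 ± 5.3658
CI: (179.6342, 190.3658)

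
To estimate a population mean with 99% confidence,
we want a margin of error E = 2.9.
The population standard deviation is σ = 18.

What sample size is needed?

z_0.005 = 2.576
n = (z×σ/E)² = (2.576×18/2.9)²
n = 255.6470
Round up: n = 256

Answer: n = 256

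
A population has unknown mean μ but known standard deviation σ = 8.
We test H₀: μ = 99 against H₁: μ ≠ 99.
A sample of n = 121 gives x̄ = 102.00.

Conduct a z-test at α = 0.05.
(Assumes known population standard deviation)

Answer: z = 4.1248, reject H₀

Derivation:
Standard error: SE = σ/√n = 8/√121 = 0.7273
z-statistic: z = (x̄ - μ₀)/SE = (102.00 - 99)/0.7273 = 4.1248
Critical value: ±1.960
p-value < 0.0001
Decision: reject H₀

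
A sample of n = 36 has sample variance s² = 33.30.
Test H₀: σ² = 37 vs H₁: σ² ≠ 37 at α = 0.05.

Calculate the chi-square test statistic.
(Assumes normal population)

df = n - 1 = 35
χ² = (n-1)s²/σ₀² = 35×33.30/37 = 31.5000
Critical values: χ²_{0.975,35} = 20.569, χ²_{0.025,35} = 53.203
Rejection region: χ² < 20.569 or χ² > 53.203
Decision: fail to reject H₀

Answer: χ² = 31.5000, fail to reject H₀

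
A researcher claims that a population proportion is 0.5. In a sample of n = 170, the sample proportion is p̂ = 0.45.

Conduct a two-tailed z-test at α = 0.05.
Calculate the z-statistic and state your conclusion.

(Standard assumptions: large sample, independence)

H₀: p = 0.5, H₁: p ≠ 0.5
Standard error: SE = √(p₀(1-p₀)/n) = √(0.5×0.5/170) = 0.038348
z-statistic: z = (p̂ - p₀)/SE = (0.45 - 0.5)/0.038348 = -1.3038
Critical value: z_0.025 = ±1.960
p-value = 0.1923
Decision: fail to reject H₀ at α = 0.05

Answer: z = -1.3038, fail to reject H₀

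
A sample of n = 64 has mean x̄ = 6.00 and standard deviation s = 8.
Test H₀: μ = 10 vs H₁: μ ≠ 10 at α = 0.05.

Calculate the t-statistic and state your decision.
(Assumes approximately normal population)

df = n - 1 = 63
SE = s/√n = 8/√64 = 1.0000
t = (x̄ - μ₀)/SE = (6.00 - 10)/1.0000 = -4.0000
Critical value: t_{0.025,63} = ±1.998
p-value ≈ 0.0002
Decision: reject H₀

Answer: t = -4.0000, reject H₀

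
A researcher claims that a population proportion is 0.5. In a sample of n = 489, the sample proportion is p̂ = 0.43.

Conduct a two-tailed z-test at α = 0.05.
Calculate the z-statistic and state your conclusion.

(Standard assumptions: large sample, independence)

Answer: z = -3.0958, reject H₀

Derivation:
H₀: p = 0.5, H₁: p ≠ 0.5
Standard error: SE = √(p₀(1-p₀)/n) = √(0.5×0.5/489) = 0.022611
z-statistic: z = (p̂ - p₀)/SE = (0.43 - 0.5)/0.022611 = -3.0958
Critical value: z_0.025 = ±1.960
p-value = 0.0020
Decision: reject H₀ at α = 0.05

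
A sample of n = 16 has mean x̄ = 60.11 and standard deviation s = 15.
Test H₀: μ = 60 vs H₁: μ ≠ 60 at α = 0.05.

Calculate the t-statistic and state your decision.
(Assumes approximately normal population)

df = n - 1 = 15
SE = s/√n = 15/√16 = 3.7500
t = (x̄ - μ₀)/SE = (60.11 - 60)/3.7500 = 0.0293
Critical value: t_{0.025,15} = ±2.131
p-value ≈ 0.9770
Decision: fail to reject H₀

Answer: t = 0.0293, fail to reject H₀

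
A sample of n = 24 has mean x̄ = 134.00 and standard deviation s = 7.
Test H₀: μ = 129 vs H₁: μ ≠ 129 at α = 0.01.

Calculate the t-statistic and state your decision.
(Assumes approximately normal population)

Answer: t = 3.4992, reject H₀

Derivation:
df = n - 1 = 23
SE = s/√n = 7/√24 = 1.4289
t = (x̄ - μ₀)/SE = (134.00 - 129)/1.4289 = 3.4992
Critical value: t_{0.005,23} = ±2.807
p-value ≈ 0.0019
Decision: reject H₀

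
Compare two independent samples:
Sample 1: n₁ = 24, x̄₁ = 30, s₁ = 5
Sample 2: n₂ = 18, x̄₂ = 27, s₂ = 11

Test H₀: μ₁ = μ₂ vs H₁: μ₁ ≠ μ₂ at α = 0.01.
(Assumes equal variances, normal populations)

Pooled variance: s²_p = [23×5² + 17×11²]/(40) = 65.8000
s_p = 8.1117
SE = s_p×√(1/n₁ + 1/n₂) = 8.1117×√(1/24 + 1/18) = 2.5293
t = (x̄₁ - x̄₂)/SE = (30 - 27)/2.5293 = 1.1861
df = 40, t-critical = ±2.704
Decision: fail to reject H₀

Answer: t = 1.1861, fail to reject H₀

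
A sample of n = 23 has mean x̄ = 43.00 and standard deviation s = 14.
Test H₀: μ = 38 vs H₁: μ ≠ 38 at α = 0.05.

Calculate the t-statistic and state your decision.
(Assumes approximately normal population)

Answer: t = 1.7128, fail to reject H₀

Derivation:
df = n - 1 = 22
SE = s/√n = 14/√23 = 2.9192
t = (x̄ - μ₀)/SE = (43.00 - 38)/2.9192 = 1.7128
Critical value: t_{0.025,22} = ±2.074
p-value ≈ 0.1008
Decision: fail to reject H₀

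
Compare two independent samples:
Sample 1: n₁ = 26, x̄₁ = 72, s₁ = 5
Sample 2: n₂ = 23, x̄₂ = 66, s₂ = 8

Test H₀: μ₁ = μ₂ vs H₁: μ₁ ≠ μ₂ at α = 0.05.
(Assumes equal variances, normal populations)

Answer: t = 3.1871, reject H₀

Derivation:
Pooled variance: s²_p = [25×5² + 22×8²]/(47) = 43.2553
s_p = 6.5769
SE = s_p×√(1/n₁ + 1/n₂) = 6.5769×√(1/26 + 1/23) = 1.8826
t = (x̄₁ - x̄₂)/SE = (72 - 66)/1.8826 = 3.1871
df = 47, t-critical = ±2.012
Decision: reject H₀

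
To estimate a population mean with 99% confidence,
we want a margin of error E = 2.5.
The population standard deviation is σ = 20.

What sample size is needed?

Answer: n = 425

Derivation:
z_0.005 = 2.576
n = (z×σ/E)² = (2.576×20/2.5)²
n = 424.6897
Round up: n = 425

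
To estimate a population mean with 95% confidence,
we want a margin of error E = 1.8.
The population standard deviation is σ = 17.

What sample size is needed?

z_0.025 = 1.960
n = (z×σ/E)² = (1.960×17/1.8)²
n = 342.6612
Round up: n = 343

Answer: n = 343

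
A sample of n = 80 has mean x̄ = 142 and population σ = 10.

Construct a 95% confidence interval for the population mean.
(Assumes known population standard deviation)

Confidence level: 95%, α = 0.05
z_0.025 = 1.960
SE = σ/√n = 10/√80 = 1.1180
Margin of error = 1.960 × 1.1180 = 2.1913
CI: x̄ ± margin = 142 ± 2.1913
CI: (139.8087, 144.1913)

Answer: (139.8087, 144.1913)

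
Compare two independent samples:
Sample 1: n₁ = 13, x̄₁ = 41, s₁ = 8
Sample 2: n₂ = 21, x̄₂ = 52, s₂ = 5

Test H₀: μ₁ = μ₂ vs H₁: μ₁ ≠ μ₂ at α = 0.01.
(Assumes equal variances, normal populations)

Pooled variance: s²_p = [12×8² + 20×5²]/(32) = 39.6250
s_p = 6.2948
SE = s_p×√(1/n₁ + 1/n₂) = 6.2948×√(1/13 + 1/21) = 2.2215
t = (x̄₁ - x̄₂)/SE = (41 - 52)/2.2215 = -4.9516
df = 32, t-critical = ±2.738
Decision: reject H₀

Answer: t = -4.9516, reject H₀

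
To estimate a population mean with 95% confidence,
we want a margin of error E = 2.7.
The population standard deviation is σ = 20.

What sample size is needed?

Answer: n = 211

Derivation:
z_0.025 = 1.960
n = (z×σ/E)² = (1.960×20/2.7)²
n = 210.7874
Round up: n = 211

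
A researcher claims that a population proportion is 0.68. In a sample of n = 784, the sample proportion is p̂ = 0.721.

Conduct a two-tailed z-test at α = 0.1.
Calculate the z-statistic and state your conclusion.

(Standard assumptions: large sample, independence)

Answer: z = 2.4610, reject H₀

Derivation:
H₀: p = 0.68, H₁: p ≠ 0.68
Standard error: SE = √(p₀(1-p₀)/n) = √(0.68×0.32/784) = 0.016660
z-statistic: z = (p̂ - p₀)/SE = (0.721 - 0.68)/0.016660 = 2.4610
Critical value: z_0.05 = ±1.645
p-value = 0.0139
Decision: reject H₀ at α = 0.1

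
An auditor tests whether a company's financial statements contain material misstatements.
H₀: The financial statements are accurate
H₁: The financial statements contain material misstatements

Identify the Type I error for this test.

Type I error (α): Rejecting H₀ when H₀ is true
Type II error (β): Failing to reject H₀ when H₁ is true

Answer: Concluding the statements are misstated when they are actually accurate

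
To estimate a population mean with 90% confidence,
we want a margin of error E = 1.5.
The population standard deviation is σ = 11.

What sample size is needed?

z_0.05 = 1.645
n = (z×σ/E)² = (1.645×11/1.5)²
n = 145.5240
Round up: n = 146

Answer: n = 146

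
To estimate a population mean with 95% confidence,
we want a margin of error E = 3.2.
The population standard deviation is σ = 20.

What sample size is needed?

Answer: n = 151

Derivation:
z_0.025 = 1.960
n = (z×σ/E)² = (1.960×20/3.2)²
n = 150.0625
Round up: n = 151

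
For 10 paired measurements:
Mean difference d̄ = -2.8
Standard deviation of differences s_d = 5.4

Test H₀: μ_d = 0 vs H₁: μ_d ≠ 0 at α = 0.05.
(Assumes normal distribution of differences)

df = n - 1 = 9
SE = s_d/√n = 5.4/√10 = 1.7076
t = d̄/SE = -2.8/1.7076 = -1.6397
Critical value: t_{0.025,9} = ±2.262
p-value ≈ 0.1355
Decision: fail to reject H₀

Answer: t = -1.6397, fail to reject H₀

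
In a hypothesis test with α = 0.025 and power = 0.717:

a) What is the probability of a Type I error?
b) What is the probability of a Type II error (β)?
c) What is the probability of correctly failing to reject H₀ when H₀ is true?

a) Type I error probability = α = 0.025
b) Power = P(reject H₀ | H₁ true) = 1 - β = 0.717, so Type II error probability = β = 1 - Power = 0.283
c) P(fail to reject H₀ | H₀ true) = 1 - α = 0.975

Answer: a) 0.025, b) 0.283, c) 0.975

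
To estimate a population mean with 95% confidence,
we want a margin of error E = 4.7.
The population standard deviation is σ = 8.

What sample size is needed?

z_0.025 = 1.960
n = (z×σ/E)² = (1.960×8/4.7)²
n = 11.1300
Round up: n = 12

Answer: n = 12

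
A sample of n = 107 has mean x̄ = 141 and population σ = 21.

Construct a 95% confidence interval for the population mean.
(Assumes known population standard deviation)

Answer: (137.0210, 144.9790)

Derivation:
Confidence level: 95%, α = 0.05
z_0.025 = 1.960
SE = σ/√n = 21/√107 = 2.0301
Margin of error = 1.960 × 2.0301 = 3.9790
CI: x̄ ± margin = 141 ± 3.9790
CI: (137.0210, 144.9790)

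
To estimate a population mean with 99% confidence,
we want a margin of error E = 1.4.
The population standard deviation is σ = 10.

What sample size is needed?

Answer: n = 339

Derivation:
z_0.005 = 2.576
n = (z×σ/E)² = (2.576×10/1.4)²
n = 338.5600
Round up: n = 339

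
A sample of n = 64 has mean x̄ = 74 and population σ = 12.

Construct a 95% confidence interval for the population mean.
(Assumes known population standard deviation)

Answer: (71.0600, 76.9400)

Derivation:
Confidence level: 95%, α = 0.05
z_0.025 = 1.960
SE = σ/√n = 12/√64 = 1.5000
Margin of error = 1.960 × 1.5000 = 2.9400
CI: x̄ ± margin = 74 ± 2.9400
CI: (71.0600, 76.9400)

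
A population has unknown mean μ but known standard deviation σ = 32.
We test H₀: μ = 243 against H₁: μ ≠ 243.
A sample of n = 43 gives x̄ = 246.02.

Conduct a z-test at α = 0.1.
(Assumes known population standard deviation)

Standard error: SE = σ/√n = 32/√43 = 4.8800
z-statistic: z = (x̄ - μ₀)/SE = (246.02 - 243)/4.8800 = 0.6189
Critical value: ±1.645
p-value = 0.5360
Decision: fail to reject H₀

Answer: z = 0.6189, fail to reject H₀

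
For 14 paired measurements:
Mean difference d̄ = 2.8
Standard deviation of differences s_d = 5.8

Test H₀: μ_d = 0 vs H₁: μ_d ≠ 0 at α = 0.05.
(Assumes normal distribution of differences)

df = n - 1 = 13
SE = s_d/√n = 5.8/√14 = 1.5501
t = d̄/SE = 2.8/1.5501 = 1.8063
Critical value: t_{0.025,13} = ±2.160
p-value ≈ 0.0941
Decision: fail to reject H₀

Answer: t = 1.8063, fail to reject H₀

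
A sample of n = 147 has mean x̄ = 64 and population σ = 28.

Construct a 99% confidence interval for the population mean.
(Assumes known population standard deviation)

Confidence level: 99%, α = 0.01
z_0.005 = 2.576
SE = σ/√n = 28/√147 = 2.3094
Margin of error = 2.576 × 2.3094 = 5.9490
CI: x̄ ± margin = 64 ± 5.9490
CI: (58.0510, 69.9490)

Answer: (58.0510, 69.9490)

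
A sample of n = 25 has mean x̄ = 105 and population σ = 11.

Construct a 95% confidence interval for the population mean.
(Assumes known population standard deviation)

Confidence level: 95%, α = 0.05
z_0.025 = 1.960
SE = σ/√n = 11/√25 = 2.2000
Margin of error = 1.960 × 2.2000 = 4.3120
CI: x̄ ± margin = 105 ± 4.3120
CI: (100.6880, 109.3120)

Answer: (100.6880, 109.3120)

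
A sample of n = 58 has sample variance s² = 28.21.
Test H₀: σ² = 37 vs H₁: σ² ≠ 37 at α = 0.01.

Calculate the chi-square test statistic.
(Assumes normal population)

Answer: χ² = 43.4586, fail to reject H₀

Derivation:
df = n - 1 = 57
χ² = (n-1)s²/σ₀² = 57×28.21/37 = 43.4586
Critical values: χ²_{0.995,57} = 33.248, χ²_{0.005,57} = 88.236
Rejection region: χ² < 33.248 or χ² > 88.236
Decision: fail to reject H₀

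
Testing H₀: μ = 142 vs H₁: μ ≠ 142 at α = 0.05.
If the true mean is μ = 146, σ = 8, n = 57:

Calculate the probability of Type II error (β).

Answer: β ≈ 0.0348

Derivation:
SE = σ/√n = 8/√57 = 1.0596
Critical values: μ₀ ± z_0.025×SE = 142 ± 1.960×1.0596
Acceptance region: (139.9232, 144.0768)
Under H₁ (μ = 146): z_high = (144.0768 - 146)/1.0596 = -1.8150, z_low = (139.9232 - 146)/1.0596 = -5.7350
β = P(not reject | H₁) = Φ(-1.8150) - Φ(-5.7350) ≈ 0.0348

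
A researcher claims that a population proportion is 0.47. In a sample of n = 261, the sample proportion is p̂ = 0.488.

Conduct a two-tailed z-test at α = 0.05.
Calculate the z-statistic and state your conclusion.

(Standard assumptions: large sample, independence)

H₀: p = 0.47, H₁: p ≠ 0.47
Standard error: SE = √(p₀(1-p₀)/n) = √(0.47×0.53/261) = 0.030893
z-statistic: z = (p̂ - p₀)/SE = (0.488 - 0.47)/0.030893 = 0.5827
Critical value: z_0.025 = ±1.960
p-value = 0.5601
Decision: fail to reject H₀ at α = 0.05

Answer: z = 0.5827, fail to reject H₀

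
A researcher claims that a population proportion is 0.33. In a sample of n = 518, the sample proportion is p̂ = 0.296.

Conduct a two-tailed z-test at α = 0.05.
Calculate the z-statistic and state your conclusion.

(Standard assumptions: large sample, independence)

H₀: p = 0.33, H₁: p ≠ 0.33
Standard error: SE = √(p₀(1-p₀)/n) = √(0.33×0.67/518) = 0.020660
z-statistic: z = (p̂ - p₀)/SE = (0.296 - 0.33)/0.020660 = -1.6457
Critical value: z_0.025 = ±1.960
p-value = 0.0998
Decision: fail to reject H₀ at α = 0.05

Answer: z = -1.6457, fail to reject H₀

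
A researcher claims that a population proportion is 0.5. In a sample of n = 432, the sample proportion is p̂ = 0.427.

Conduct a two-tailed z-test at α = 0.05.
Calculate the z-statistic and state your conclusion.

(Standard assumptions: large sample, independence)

H₀: p = 0.5, H₁: p ≠ 0.5
Standard error: SE = √(p₀(1-p₀)/n) = √(0.5×0.5/432) = 0.024056
z-statistic: z = (p̂ - p₀)/SE = (0.427 - 0.5)/0.024056 = -3.0346
Critical value: z_0.025 = ±1.960
p-value = 0.0024
Decision: reject H₀ at α = 0.05

Answer: z = -3.0346, reject H₀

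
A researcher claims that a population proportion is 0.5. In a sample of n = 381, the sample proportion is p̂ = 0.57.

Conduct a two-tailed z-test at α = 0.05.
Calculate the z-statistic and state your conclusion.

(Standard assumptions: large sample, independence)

Answer: z = 2.7327, reject H₀

Derivation:
H₀: p = 0.5, H₁: p ≠ 0.5
Standard error: SE = √(p₀(1-p₀)/n) = √(0.5×0.5/381) = 0.025616
z-statistic: z = (p̂ - p₀)/SE = (0.57 - 0.5)/0.025616 = 2.7327
Critical value: z_0.025 = ±1.960
p-value = 0.0063
Decision: reject H₀ at α = 0.05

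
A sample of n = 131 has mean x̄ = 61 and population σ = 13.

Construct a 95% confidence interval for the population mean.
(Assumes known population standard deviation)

Confidence level: 95%, α = 0.05
z_0.025 = 1.960
SE = σ/√n = 13/√131 = 1.1358
Margin of error = 1.960 × 1.1358 = 2.2262
CI: x̄ ± margin = 61 ± 2.2262
CI: (58.7738, 63.2262)

Answer: (58.7738, 63.2262)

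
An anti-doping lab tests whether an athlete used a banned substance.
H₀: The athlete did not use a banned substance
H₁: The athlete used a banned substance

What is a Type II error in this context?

Answer: Failing to detect doping in an athlete who used a banned substance

Derivation:
Type I error (α): Rejecting H₀ when H₀ is true
Type II error (β): Failing to reject H₀ when H₁ is true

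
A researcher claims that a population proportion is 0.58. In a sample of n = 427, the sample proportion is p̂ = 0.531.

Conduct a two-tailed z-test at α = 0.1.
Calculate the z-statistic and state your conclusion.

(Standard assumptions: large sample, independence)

Answer: z = -2.0515, reject H₀

Derivation:
H₀: p = 0.58, H₁: p ≠ 0.58
Standard error: SE = √(p₀(1-p₀)/n) = √(0.58×0.42/427) = 0.023885
z-statistic: z = (p̂ - p₀)/SE = (0.531 - 0.58)/0.023885 = -2.0515
Critical value: z_0.05 = ±1.645
p-value = 0.0402
Decision: reject H₀ at α = 0.1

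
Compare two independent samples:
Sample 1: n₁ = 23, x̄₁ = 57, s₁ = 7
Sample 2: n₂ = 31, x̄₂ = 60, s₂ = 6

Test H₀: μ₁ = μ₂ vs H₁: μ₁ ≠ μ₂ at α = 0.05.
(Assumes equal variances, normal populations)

Answer: t = -1.6921, fail to reject H₀

Derivation:
Pooled variance: s²_p = [22×7² + 30×6²]/(52) = 41.5000
s_p = 6.4420
SE = s_p×√(1/n₁ + 1/n₂) = 6.4420×√(1/23 + 1/31) = 1.7729
t = (x̄₁ - x̄₂)/SE = (57 - 60)/1.7729 = -1.6921
df = 52, t-critical = ±2.007
Decision: fail to reject H₀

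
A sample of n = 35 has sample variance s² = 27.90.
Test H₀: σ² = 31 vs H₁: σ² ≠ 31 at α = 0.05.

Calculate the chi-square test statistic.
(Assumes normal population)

Answer: χ² = 30.6000, fail to reject H₀

Derivation:
df = n - 1 = 34
χ² = (n-1)s²/σ₀² = 34×27.90/31 = 30.6000
Critical values: χ²_{0.975,34} = 19.806, χ²_{0.025,34} = 51.966
Rejection region: χ² < 19.806 or χ² > 51.966
Decision: fail to reject H₀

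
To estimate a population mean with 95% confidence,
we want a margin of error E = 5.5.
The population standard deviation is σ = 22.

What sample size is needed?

Answer: n = 62

Derivation:
z_0.025 = 1.960
n = (z×σ/E)² = (1.960×22/5.5)²
n = 61.4656
Round up: n = 62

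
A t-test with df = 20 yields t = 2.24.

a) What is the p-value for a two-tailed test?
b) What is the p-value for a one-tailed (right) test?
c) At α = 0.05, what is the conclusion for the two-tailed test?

Using t-distribution with df = 20:
a) Two-tailed: p = 2×P(T > 2.24) = 0.0366
b) One-tailed: p = P(T > 2.24) = 0.0183
c) 0.0366 < 0.05, reject H₀

Answer: a) 0.0366, b) 0.0183, c) reject H₀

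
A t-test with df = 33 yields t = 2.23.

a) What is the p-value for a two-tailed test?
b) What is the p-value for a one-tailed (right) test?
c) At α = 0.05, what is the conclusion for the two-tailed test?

Answer: a) 0.0327, b) 0.0163, c) reject H₀

Derivation:
Using t-distribution with df = 33:
a) Two-tailed: p = 2×P(T > 2.23) = 0.0327
b) One-tailed: p = P(T > 2.23) = 0.0163
c) 0.0327 < 0.05, reject H₀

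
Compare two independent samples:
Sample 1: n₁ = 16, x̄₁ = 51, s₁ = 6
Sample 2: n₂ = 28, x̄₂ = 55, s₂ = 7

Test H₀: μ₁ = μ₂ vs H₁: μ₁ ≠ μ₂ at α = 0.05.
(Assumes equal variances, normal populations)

Answer: t = -1.9164, fail to reject H₀

Derivation:
Pooled variance: s²_p = [15×6² + 27×7²]/(42) = 44.3571
s_p = 6.6601
SE = s_p×√(1/n₁ + 1/n₂) = 6.6601×√(1/16 + 1/28) = 2.0872
t = (x̄₁ - x̄₂)/SE = (51 - 55)/2.0872 = -1.9164
df = 42, t-critical = ±2.018
Decision: fail to reject H₀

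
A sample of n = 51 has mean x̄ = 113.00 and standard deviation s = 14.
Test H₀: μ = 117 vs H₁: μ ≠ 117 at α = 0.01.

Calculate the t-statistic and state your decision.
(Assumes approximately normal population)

df = n - 1 = 50
SE = s/√n = 14/√51 = 1.9604
t = (x̄ - μ₀)/SE = (113.00 - 117)/1.9604 = -2.0404
Critical value: t_{0.005,50} = ±2.678
p-value ≈ 0.0466
Decision: fail to reject H₀

Answer: t = -2.0404, fail to reject H₀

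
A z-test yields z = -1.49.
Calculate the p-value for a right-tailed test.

Answer: p-value ≈ 0.9319

Derivation:
For z = -1.49:
p = P(Z > -1.49) = 1 - Φ(-1.49) = 0.9319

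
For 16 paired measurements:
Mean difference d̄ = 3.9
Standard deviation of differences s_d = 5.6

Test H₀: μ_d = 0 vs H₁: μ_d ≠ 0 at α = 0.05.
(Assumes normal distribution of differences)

Answer: t = 2.7857, reject H₀

Derivation:
df = n - 1 = 15
SE = s_d/√n = 5.6/√16 = 1.4000
t = d̄/SE = 3.9/1.4000 = 2.7857
Critical value: t_{0.025,15} = ±2.131
p-value ≈ 0.0139
Decision: reject H₀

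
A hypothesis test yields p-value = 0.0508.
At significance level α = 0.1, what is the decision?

Compare p-value to α:
0.0508 < 0.1
Decision: reject H₀

Answer: reject H₀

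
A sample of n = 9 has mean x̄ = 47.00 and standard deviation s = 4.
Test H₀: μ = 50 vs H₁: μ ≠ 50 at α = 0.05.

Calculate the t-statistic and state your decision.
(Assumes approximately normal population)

df = n - 1 = 8
SE = s/√n = 4/√9 = 1.3333
t = (x̄ - μ₀)/SE = (47.00 - 50)/1.3333 = -2.2501
Critical value: t_{0.025,8} = ±2.306
p-value ≈ 0.0546
Decision: fail to reject H₀

Answer: t = -2.2501, fail to reject H₀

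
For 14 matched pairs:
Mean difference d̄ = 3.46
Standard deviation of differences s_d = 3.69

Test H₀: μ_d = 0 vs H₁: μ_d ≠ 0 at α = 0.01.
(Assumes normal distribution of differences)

df = n - 1 = 13
SE = s_d/√n = 3.69/√14 = 0.9862
t = d̄/SE = 3.46/0.9862 = 3.5084
Critical value: t_{0.005,13} = ±3.012
p-value ≈ 0.0039
Decision: reject H₀

Answer: t = 3.5084, reject H₀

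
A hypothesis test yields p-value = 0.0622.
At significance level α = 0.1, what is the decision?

Compare p-value to α:
0.0622 < 0.1
Decision: reject H₀

Answer: reject H₀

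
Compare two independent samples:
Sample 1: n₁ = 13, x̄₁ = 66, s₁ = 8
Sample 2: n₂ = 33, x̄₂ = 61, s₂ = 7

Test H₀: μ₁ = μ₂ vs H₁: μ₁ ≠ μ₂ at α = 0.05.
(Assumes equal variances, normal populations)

Pooled variance: s²_p = [12×8² + 32×7²]/(44) = 53.0909
s_p = 7.2864
SE = s_p×√(1/n₁ + 1/n₂) = 7.2864×√(1/13 + 1/33) = 2.3860
t = (x̄₁ - x̄₂)/SE = (66 - 61)/2.3860 = 2.0956
df = 44, t-critical = ±2.015
Decision: reject H₀

Answer: t = 2.0956, reject H₀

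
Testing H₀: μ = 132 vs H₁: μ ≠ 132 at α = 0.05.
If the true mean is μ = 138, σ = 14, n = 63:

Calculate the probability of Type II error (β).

SE = σ/√n = 14/√63 = 1.7638
Critical values: μ₀ ± z_0.025×SE = 132 ± 1.960×1.7638
Acceptance region: (128.5430, 135.4570)
Under H₁ (μ = 138): z_high = (135.4570 - 138)/1.7638 = -1.4418, z_low = (128.5430 - 138)/1.7638 = -5.3617
β = P(not reject | H₁) = Φ(-1.4418) - Φ(-5.3617) ≈ 0.0747

Answer: β ≈ 0.0747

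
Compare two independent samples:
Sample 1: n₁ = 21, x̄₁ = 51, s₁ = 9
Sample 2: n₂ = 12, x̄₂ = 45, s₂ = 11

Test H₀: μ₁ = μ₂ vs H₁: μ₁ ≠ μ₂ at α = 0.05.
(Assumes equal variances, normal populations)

Pooled variance: s²_p = [20×9² + 11×11²]/(31) = 95.1935
s_p = 9.7567
SE = s_p×√(1/n₁ + 1/n₂) = 9.7567×√(1/21 + 1/12) = 3.5307
t = (x̄₁ - x̄₂)/SE = (51 - 45)/3.5307 = 1.6994
df = 31, t-critical = ±2.040
Decision: fail to reject H₀

Answer: t = 1.6994, fail to reject H₀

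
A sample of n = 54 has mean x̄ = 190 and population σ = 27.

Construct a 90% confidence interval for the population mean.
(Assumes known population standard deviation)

Confidence level: 90%, α = 0.1
z_0.05 = 1.645
SE = σ/√n = 27/√54 = 3.6742
Margin of error = 1.645 × 3.6742 = 6.0441
CI: x̄ ± margin = 190 ± 6.0441
CI: (183.9559, 196.0441)

Answer: (183.9559, 196.0441)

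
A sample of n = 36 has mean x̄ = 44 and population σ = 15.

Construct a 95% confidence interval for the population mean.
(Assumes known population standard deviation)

Answer: (39.1000, 48.9000)

Derivation:
Confidence level: 95%, α = 0.05
z_0.025 = 1.960
SE = σ/√n = 15/√36 = 2.5000
Margin of error = 1.960 × 2.5000 = 4.9000
CI: x̄ ± margin = 44 ± 4.9000
CI: (39.1000, 48.9000)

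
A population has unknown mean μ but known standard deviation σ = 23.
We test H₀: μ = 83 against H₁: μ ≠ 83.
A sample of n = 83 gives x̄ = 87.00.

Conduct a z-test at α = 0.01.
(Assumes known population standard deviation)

Standard error: SE = σ/√n = 23/√83 = 2.5246
z-statistic: z = (x̄ - μ₀)/SE = (87.00 - 83)/2.5246 = 1.5844
Critical value: ±2.576
p-value = 0.1131
Decision: fail to reject H₀

Answer: z = 1.5844, fail to reject H₀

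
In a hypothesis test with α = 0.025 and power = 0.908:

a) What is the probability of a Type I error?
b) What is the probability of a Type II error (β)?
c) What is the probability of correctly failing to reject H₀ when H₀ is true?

a) Type I error probability = α = 0.025
b) Power = P(reject H₀ | H₁ true) = 1 - β = 0.908, so Type II error probability = β = 1 - Power = 0.092
c) P(fail to reject H₀ | H₀ true) = 1 - α = 0.975

Answer: a) 0.025, b) 0.092, c) 0.975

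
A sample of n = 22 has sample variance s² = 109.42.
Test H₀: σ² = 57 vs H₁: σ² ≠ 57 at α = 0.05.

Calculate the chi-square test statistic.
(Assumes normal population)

Answer: χ² = 40.3126, reject H₀

Derivation:
df = n - 1 = 21
χ² = (n-1)s²/σ₀² = 21×109.42/57 = 40.3126
Critical values: χ²_{0.975,21} = 10.283, χ²_{0.025,21} = 35.479
Rejection region: χ² < 10.283 or χ² > 35.479
Decision: reject H₀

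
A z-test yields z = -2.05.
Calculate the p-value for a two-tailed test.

Answer: p-value ≈ 0.0404

Derivation:
For z = -2.05:
p = 2×P(Z > |-2.05|) = 2×(1 - Φ(2.05)) = 0.0404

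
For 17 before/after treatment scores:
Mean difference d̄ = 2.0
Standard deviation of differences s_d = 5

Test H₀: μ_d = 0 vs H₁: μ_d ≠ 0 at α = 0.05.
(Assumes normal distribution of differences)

df = n - 1 = 16
SE = s_d/√n = 5/√17 = 1.2127
t = d̄/SE = 2.0/1.2127 = 1.6492
Critical value: t_{0.025,16} = ±2.120
p-value ≈ 0.1186
Decision: fail to reject H₀

Answer: t = 1.6492, fail to reject H₀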